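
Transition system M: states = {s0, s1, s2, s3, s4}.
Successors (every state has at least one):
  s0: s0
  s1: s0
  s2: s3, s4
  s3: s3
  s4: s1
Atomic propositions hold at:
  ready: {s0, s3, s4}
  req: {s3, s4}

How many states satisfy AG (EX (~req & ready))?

Sat(~req) = {s0, s1, s2}
Sat(~req & ready) = {s0}
Sat(EX (~req & ready)) = {s : some successor in {s0}} = {s0, s1}
AG (EX (~req & ready)): greatest fixpoint, start Z0 = {s0, s1}, keep only states in Sat with every successor in Z. Already a fixed point.
Sat(AG (EX (~req & ready))) = {s0, s1}
|Sat(AG (EX (~req & ready)))| = |{s0, s1}| = 2.

2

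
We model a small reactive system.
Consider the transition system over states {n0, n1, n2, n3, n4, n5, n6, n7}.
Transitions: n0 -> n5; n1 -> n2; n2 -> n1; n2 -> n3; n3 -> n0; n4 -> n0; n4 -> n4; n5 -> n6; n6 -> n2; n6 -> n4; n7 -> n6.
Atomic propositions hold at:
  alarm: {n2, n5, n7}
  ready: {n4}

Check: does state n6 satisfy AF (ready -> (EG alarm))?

EG alarm: greatest fixpoint, start Z0 = {n2, n5, n7}, keep only states in Sat with some successor in Z. Z1 = ∅; fixed.
Sat(EG alarm) = ∅
Sat(ready -> (EG alarm)) = {n0, n1, n2, n3, n5, n6, n7}
AF (ready -> (EG alarm)): least fixpoint, start Z0 = {n0, n1, n2, n3, n5, n6, n7}, add states with every successor in Z. Already a fixed point.
Sat(AF (ready -> (EG alarm))) = {n0, n1, n2, n3, n5, n6, n7}
n6 ∈ Sat(AF (ready -> (EG alarm))) = {n0, n1, n2, n3, n5, n6, n7}, so the formula holds at n6.

Yes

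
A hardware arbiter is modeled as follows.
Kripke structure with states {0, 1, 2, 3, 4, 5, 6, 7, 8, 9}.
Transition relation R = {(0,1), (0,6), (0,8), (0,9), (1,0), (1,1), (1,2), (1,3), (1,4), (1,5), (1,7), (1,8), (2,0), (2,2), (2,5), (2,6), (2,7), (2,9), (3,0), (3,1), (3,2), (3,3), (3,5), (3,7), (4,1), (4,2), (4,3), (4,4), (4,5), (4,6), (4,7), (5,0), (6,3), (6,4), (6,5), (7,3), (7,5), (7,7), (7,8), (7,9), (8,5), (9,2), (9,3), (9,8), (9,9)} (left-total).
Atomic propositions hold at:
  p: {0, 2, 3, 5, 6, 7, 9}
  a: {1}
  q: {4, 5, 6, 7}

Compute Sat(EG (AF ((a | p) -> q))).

{4, 6, 7}

Sat(a | p) = {0, 1, 2, 3, 5, 6, 7, 9}
Sat((a | p) -> q) = {4, 5, 6, 7, 8}
AF ((a | p) -> q): least fixpoint, start Z0 = {4, 5, 6, 7, 8}, add states with every successor in Z. Already a fixed point.
Sat(AF ((a | p) -> q)) = {4, 5, 6, 7, 8}
EG (AF ((a | p) -> q)): greatest fixpoint, start Z0 = {4, 5, 6, 7, 8}, keep only states in Sat with some successor in Z. Z1 = {4, 6, 7, 8}; Z2 = {4, 6, 7}; fixed.
Sat(EG (AF ((a | p) -> q))) = {4, 6, 7}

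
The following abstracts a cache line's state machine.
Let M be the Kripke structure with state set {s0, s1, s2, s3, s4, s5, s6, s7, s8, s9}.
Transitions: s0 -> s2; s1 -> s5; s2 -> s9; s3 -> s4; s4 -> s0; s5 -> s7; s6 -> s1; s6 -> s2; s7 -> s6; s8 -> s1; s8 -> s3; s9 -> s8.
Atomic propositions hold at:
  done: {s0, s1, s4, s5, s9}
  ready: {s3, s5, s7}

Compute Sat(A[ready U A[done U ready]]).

{s1, s3, s5, s7}

A[done U ready]: least fixpoint, start Z0 = Sat(ready) = {s3, s5, s7}, add states in Sat(done) with every successor in Z. Z1 = {s1, s3, s5, s7}; fixed.
Sat(A[done U ready]) = {s1, s3, s5, s7}
A[ready U A[done U ready]]: least fixpoint, start Z0 = Sat(A[done U ready]) = {s1, s3, s5, s7}, add states in Sat(ready) with every successor in Z. Already a fixed point.
Sat(A[ready U A[done U ready]]) = {s1, s3, s5, s7}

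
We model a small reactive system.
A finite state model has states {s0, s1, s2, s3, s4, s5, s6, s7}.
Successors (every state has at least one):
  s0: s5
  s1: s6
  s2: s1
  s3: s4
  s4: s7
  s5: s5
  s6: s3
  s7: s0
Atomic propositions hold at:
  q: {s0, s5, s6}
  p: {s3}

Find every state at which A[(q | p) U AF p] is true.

{s1, s2, s3, s6}

Sat(q | p) = {s0, s3, s5, s6}
AF p: least fixpoint, start Z0 = {s3}, add states with every successor in Z. Z1 = {s3, s6}; Z2 = {s1, s3, s6}; Z3 = {s1, s2, s3, s6}; fixed.
Sat(AF p) = {s1, s2, s3, s6}
A[(q | p) U AF p]: least fixpoint, start Z0 = Sat(AF p) = {s1, s2, s3, s6}, add states in Sat(q | p) with every successor in Z. Already a fixed point.
Sat(A[(q | p) U AF p]) = {s1, s2, s3, s6}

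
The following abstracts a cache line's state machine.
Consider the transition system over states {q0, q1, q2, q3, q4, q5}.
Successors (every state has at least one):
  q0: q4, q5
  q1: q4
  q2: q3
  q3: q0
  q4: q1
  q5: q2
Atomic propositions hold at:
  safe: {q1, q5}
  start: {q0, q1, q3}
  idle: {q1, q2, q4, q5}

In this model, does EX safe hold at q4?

Sat(EX safe) = {s : some successor in {q1, q5}} = {q0, q4}
q4 ∈ Sat(EX safe) = {q0, q4}, so the formula holds at q4.

Yes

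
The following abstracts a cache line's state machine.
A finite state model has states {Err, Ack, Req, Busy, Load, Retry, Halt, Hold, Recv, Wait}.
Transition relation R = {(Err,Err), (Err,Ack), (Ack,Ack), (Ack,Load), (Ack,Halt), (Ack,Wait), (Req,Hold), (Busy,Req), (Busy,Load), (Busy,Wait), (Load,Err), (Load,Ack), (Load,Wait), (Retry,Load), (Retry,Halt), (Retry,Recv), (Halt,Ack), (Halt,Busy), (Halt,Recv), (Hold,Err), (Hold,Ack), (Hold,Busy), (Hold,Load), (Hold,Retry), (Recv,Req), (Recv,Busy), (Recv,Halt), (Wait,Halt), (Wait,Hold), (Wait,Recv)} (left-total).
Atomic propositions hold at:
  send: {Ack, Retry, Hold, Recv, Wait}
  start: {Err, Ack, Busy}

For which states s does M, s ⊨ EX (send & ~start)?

{Ack, Req, Busy, Load, Retry, Halt, Hold, Wait}

Sat(~start) = {Req, Load, Retry, Halt, Hold, Recv, Wait}
Sat(send & ~start) = {Retry, Hold, Recv, Wait}
Sat(EX (send & ~start)) = {s : some successor in {Retry, Hold, Recv, Wait}} = {Ack, Req, Busy, Load, Retry, Halt, Hold, Wait}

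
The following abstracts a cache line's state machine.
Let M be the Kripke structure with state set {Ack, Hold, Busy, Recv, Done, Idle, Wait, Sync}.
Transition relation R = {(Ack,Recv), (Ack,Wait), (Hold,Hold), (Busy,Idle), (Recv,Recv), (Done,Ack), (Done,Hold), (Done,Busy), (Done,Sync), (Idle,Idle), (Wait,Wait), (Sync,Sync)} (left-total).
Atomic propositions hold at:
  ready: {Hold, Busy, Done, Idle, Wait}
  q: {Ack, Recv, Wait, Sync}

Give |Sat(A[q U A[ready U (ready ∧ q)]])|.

1

Sat(ready ∧ q) = {Wait}
A[ready U (ready ∧ q)]: least fixpoint, start Z0 = Sat((ready ∧ q)) = {Wait}, add states in Sat(ready) with every successor in Z. Already a fixed point.
Sat(A[ready U (ready ∧ q)]) = {Wait}
A[q U A[ready U (ready ∧ q)]]: least fixpoint, start Z0 = Sat(A[ready U (ready ∧ q)]) = {Wait}, add states in Sat(q) with every successor in Z. Already a fixed point.
Sat(A[q U A[ready U (ready ∧ q)]]) = {Wait}
|Sat(A[q U A[ready U (ready ∧ q)]])| = |{Wait}| = 1.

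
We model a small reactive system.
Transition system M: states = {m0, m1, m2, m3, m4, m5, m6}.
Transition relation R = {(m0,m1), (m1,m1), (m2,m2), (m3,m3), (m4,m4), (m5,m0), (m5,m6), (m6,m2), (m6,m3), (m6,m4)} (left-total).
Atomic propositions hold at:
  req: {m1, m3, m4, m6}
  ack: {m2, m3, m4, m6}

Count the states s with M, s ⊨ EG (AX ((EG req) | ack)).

6

EG req: greatest fixpoint, start Z0 = {m1, m3, m4, m6}, keep only states in Sat with some successor in Z. Already a fixed point.
Sat(EG req) = {m1, m3, m4, m6}
Sat((EG req) | ack) = {m1, m2, m3, m4, m6}
Sat(AX ((EG req) | ack)) = {s : every successor in {m1, m2, m3, m4, m6}} = {m0, m1, m2, m3, m4, m6}
EG (AX ((EG req) | ack)): greatest fixpoint, start Z0 = {m0, m1, m2, m3, m4, m6}, keep only states in Sat with some successor in Z. Already a fixed point.
Sat(EG (AX ((EG req) | ack))) = {m0, m1, m2, m3, m4, m6}
|Sat(EG (AX ((EG req) | ack)))| = |{m0, m1, m2, m3, m4, m6}| = 6.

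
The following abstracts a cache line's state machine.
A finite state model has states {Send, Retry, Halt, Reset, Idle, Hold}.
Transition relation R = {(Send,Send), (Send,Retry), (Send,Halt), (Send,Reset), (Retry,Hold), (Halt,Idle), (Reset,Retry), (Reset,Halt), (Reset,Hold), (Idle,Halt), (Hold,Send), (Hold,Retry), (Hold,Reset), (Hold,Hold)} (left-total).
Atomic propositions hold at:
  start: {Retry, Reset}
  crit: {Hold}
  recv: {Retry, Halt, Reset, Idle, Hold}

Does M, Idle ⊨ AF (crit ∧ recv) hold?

No

Sat(crit ∧ recv) = {Hold}
AF (crit ∧ recv): least fixpoint, start Z0 = {Hold}, add states with every successor in Z. Z1 = {Retry, Hold}; fixed.
Sat(AF (crit ∧ recv)) = {Retry, Hold}
Idle ∉ Sat(AF (crit ∧ recv)) = {Retry, Hold}, so the formula does not hold at Idle.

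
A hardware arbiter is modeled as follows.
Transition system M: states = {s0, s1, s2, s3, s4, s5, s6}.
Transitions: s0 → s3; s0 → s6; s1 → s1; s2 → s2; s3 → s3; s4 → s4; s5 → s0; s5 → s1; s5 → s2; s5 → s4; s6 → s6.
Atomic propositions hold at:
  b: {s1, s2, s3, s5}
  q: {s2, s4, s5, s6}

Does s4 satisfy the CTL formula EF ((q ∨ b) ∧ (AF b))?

No

Sat(q ∨ b) = {s1, s2, s3, s4, s5, s6}
AF b: least fixpoint, start Z0 = {s1, s2, s3, s5}, add states with every successor in Z. Already a fixed point.
Sat(AF b) = {s1, s2, s3, s5}
Sat((q ∨ b) ∧ (AF b)) = {s1, s2, s3, s5}
EF ((q ∨ b) ∧ (AF b)): least fixpoint, start Z0 = {s1, s2, s3, s5}, add states with some successor in Z. Z1 = {s0, s1, s2, s3, s5}; fixed.
Sat(EF ((q ∨ b) ∧ (AF b))) = {s0, s1, s2, s3, s5}
s4 ∉ Sat(EF ((q ∨ b) ∧ (AF b))) = {s0, s1, s2, s3, s5}, so the formula does not hold at s4.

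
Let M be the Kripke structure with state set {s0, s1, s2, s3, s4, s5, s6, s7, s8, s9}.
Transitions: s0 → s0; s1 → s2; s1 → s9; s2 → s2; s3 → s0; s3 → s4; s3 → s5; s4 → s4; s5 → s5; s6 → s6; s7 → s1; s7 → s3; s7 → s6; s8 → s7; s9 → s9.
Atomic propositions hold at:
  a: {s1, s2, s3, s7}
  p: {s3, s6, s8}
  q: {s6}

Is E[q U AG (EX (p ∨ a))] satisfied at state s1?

No

Sat(p ∨ a) = {s1, s2, s3, s6, s7, s8}
Sat(EX (p ∨ a)) = {s : some successor in {s1, s2, s3, s6, s7, s8}} = {s1, s2, s6, s7, s8}
AG (EX (p ∨ a)): greatest fixpoint, start Z0 = {s1, s2, s6, s7, s8}, keep only states in Sat with every successor in Z. Z1 = {s2, s6, s8}; Z2 = {s2, s6}; fixed.
Sat(AG (EX (p ∨ a))) = {s2, s6}
E[q U AG (EX (p ∨ a))]: least fixpoint, start Z0 = Sat(AG (EX (p ∨ a))) = {s2, s6}, add states in Sat(q) with some successor in Z. Already a fixed point.
Sat(E[q U AG (EX (p ∨ a))]) = {s2, s6}
s1 ∉ Sat(E[q U AG (EX (p ∨ a))]) = {s2, s6}, so the formula does not hold at s1.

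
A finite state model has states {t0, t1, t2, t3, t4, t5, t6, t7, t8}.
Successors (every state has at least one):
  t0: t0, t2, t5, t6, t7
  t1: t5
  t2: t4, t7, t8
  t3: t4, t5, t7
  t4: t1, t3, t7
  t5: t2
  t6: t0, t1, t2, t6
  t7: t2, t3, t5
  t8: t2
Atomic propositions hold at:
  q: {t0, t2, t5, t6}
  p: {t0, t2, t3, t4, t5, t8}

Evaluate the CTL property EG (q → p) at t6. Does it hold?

Sat(q → p) = {t0, t1, t2, t3, t4, t5, t7, t8}
EG (q → p): greatest fixpoint, start Z0 = {t0, t1, t2, t3, t4, t5, t7, t8}, keep only states in Sat with some successor in Z. Already a fixed point.
Sat(EG (q → p)) = {t0, t1, t2, t3, t4, t5, t7, t8}
t6 ∉ Sat(EG (q → p)) = {t0, t1, t2, t3, t4, t5, t7, t8}, so the formula does not hold at t6.

No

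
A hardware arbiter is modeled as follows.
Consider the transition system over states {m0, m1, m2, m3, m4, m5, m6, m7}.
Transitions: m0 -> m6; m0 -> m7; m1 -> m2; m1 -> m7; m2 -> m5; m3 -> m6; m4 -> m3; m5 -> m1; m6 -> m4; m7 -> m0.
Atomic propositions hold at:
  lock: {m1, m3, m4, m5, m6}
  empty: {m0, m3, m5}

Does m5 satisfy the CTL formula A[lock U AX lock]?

Yes

Sat(AX lock) = {s : every successor in {m1, m3, m4, m5, m6}} = {m2, m3, m4, m5, m6}
A[lock U AX lock]: least fixpoint, start Z0 = Sat(AX lock) = {m2, m3, m4, m5, m6}, add states in Sat(lock) with every successor in Z. Already a fixed point.
Sat(A[lock U AX lock]) = {m2, m3, m4, m5, m6}
m5 ∈ Sat(A[lock U AX lock]) = {m2, m3, m4, m5, m6}, so the formula holds at m5.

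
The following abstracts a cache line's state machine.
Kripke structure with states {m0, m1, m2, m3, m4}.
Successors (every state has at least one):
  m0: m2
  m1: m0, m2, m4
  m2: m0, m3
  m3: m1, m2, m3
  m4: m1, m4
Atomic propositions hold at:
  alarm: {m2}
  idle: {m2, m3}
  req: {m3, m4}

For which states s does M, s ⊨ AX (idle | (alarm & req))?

{m0}

Sat(alarm & req) = ∅
Sat(idle | (alarm & req)) = {m2, m3}
Sat(AX (idle | (alarm & req))) = {s : every successor in {m2, m3}} = {m0}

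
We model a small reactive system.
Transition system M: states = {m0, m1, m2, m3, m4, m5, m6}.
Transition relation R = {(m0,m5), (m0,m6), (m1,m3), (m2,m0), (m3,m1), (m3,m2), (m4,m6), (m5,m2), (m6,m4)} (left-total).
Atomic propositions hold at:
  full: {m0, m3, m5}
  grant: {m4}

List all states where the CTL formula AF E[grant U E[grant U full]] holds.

{m0, m1, m2, m3, m5}

E[grant U full]: least fixpoint, start Z0 = Sat(full) = {m0, m3, m5}, add states in Sat(grant) with some successor in Z. Already a fixed point.
Sat(E[grant U full]) = {m0, m3, m5}
E[grant U E[grant U full]]: least fixpoint, start Z0 = Sat(E[grant U full]) = {m0, m3, m5}, add states in Sat(grant) with some successor in Z. Already a fixed point.
Sat(E[grant U E[grant U full]]) = {m0, m3, m5}
AF E[grant U E[grant U full]]: least fixpoint, start Z0 = {m0, m3, m5}, add states with every successor in Z. Z1 = {m0, m1, m2, m3, m5}; fixed.
Sat(AF E[grant U E[grant U full]]) = {m0, m1, m2, m3, m5}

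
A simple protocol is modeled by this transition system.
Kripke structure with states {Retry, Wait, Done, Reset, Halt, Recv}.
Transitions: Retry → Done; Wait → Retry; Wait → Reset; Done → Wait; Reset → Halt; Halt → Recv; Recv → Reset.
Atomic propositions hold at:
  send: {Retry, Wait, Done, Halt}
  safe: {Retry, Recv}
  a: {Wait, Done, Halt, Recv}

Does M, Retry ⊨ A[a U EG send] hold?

Yes

EG send: greatest fixpoint, start Z0 = {Retry, Wait, Done, Halt}, keep only states in Sat with some successor in Z. Z1 = {Retry, Wait, Done}; fixed.
Sat(EG send) = {Retry, Wait, Done}
A[a U EG send]: least fixpoint, start Z0 = Sat(EG send) = {Retry, Wait, Done}, add states in Sat(a) with every successor in Z. Already a fixed point.
Sat(A[a U EG send]) = {Retry, Wait, Done}
Retry ∈ Sat(A[a U EG send]) = {Retry, Wait, Done}, so the formula holds at Retry.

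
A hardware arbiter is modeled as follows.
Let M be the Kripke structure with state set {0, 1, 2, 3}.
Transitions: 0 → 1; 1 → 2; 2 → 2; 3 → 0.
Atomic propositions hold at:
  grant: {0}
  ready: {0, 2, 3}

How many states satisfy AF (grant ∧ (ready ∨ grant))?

Sat(ready ∨ grant) = {0, 2, 3}
Sat(grant ∧ (ready ∨ grant)) = {0}
AF (grant ∧ (ready ∨ grant)): least fixpoint, start Z0 = {0}, add states with every successor in Z. Z1 = {0, 3}; fixed.
Sat(AF (grant ∧ (ready ∨ grant))) = {0, 3}
|Sat(AF (grant ∧ (ready ∨ grant)))| = |{0, 3}| = 2.

2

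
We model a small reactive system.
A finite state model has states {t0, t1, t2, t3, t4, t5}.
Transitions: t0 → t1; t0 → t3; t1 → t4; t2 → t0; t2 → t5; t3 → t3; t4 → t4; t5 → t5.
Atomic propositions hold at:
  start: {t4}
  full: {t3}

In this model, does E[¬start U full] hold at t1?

No

Sat(¬start) = {t0, t1, t2, t3, t5}
E[¬start U full]: least fixpoint, start Z0 = Sat(full) = {t3}, add states in Sat(¬start) with some successor in Z. Z1 = {t0, t3}; Z2 = {t0, t2, t3}; fixed.
Sat(E[¬start U full]) = {t0, t2, t3}
t1 ∉ Sat(E[¬start U full]) = {t0, t2, t3}, so the formula does not hold at t1.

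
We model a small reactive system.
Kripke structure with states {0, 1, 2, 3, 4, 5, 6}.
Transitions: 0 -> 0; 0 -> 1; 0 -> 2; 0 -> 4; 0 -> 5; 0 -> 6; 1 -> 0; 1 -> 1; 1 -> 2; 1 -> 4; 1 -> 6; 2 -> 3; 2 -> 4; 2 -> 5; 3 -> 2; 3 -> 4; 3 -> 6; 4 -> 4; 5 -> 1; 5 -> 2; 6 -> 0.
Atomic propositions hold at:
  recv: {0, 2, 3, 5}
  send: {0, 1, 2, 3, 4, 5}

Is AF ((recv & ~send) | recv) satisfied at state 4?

No

Sat(~send) = {6}
Sat(recv & ~send) = ∅
Sat((recv & ~send) | recv) = {0, 2, 3, 5}
AF ((recv & ~send) | recv): least fixpoint, start Z0 = {0, 2, 3, 5}, add states with every successor in Z. Z1 = {0, 2, 3, 5, 6}; fixed.
Sat(AF ((recv & ~send) | recv)) = {0, 2, 3, 5, 6}
4 ∉ Sat(AF ((recv & ~send) | recv)) = {0, 2, 3, 5, 6}, so the formula does not hold at 4.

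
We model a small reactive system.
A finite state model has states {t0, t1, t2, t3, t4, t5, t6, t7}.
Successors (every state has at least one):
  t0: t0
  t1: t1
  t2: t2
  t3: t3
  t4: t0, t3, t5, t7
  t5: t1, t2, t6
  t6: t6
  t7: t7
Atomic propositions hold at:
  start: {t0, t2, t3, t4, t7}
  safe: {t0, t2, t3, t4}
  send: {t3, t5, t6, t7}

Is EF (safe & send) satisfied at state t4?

Sat(safe & send) = {t3}
EF (safe & send): least fixpoint, start Z0 = {t3}, add states with some successor in Z. Z1 = {t3, t4}; fixed.
Sat(EF (safe & send)) = {t3, t4}
t4 ∈ Sat(EF (safe & send)) = {t3, t4}, so the formula holds at t4.

Yes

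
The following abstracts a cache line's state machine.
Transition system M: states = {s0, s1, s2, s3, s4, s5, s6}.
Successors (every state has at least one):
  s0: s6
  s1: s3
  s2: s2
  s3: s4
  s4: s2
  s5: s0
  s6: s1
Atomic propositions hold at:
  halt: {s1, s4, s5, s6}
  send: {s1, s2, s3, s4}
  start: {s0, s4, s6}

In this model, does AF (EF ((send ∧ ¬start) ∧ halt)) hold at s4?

Sat(¬start) = {s1, s2, s3, s5}
Sat(send ∧ ¬start) = {s1, s2, s3}
Sat((send ∧ ¬start) ∧ halt) = {s1}
EF ((send ∧ ¬start) ∧ halt): least fixpoint, start Z0 = {s1}, add states with some successor in Z. Z1 = {s1, s6}; Z2 = {s0, s1, s6}; Z3 = {s0, s1, s5, s6}; fixed.
Sat(EF ((send ∧ ¬start) ∧ halt)) = {s0, s1, s5, s6}
AF (EF ((send ∧ ¬start) ∧ halt)): least fixpoint, start Z0 = {s0, s1, s5, s6}, add states with every successor in Z. Already a fixed point.
Sat(AF (EF ((send ∧ ¬start) ∧ halt))) = {s0, s1, s5, s6}
s4 ∉ Sat(AF (EF ((send ∧ ¬start) ∧ halt))) = {s0, s1, s5, s6}, so the formula does not hold at s4.

No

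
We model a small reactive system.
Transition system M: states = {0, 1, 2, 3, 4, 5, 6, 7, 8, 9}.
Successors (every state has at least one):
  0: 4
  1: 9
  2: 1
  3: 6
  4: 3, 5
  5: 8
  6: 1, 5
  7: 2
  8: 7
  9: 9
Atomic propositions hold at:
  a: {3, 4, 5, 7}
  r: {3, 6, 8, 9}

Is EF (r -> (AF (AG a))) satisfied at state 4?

AG a: greatest fixpoint, start Z0 = {3, 4, 5, 7}, keep only states in Sat with every successor in Z. Z1 = {4}; Z2 = ∅; fixed.
Sat(AG a) = ∅
AF (AG a): least fixpoint, start Z0 = ∅, add states with every successor in Z. Already a fixed point.
Sat(AF (AG a)) = ∅
Sat(r -> (AF (AG a))) = {0, 1, 2, 4, 5, 7}
EF (r -> (AF (AG a))): least fixpoint, start Z0 = {0, 1, 2, 4, 5, 7}, add states with some successor in Z. Z1 = {0, 1, 2, 4, 5, 6, 7, 8}; Z2 = {0, 1, 2, 3, 4, 5, 6, 7, 8}; fixed.
Sat(EF (r -> (AF (AG a)))) = {0, 1, 2, 3, 4, 5, 6, 7, 8}
4 ∈ Sat(EF (r -> (AF (AG a)))) = {0, 1, 2, 3, 4, 5, 6, 7, 8}, so the formula holds at 4.

Yes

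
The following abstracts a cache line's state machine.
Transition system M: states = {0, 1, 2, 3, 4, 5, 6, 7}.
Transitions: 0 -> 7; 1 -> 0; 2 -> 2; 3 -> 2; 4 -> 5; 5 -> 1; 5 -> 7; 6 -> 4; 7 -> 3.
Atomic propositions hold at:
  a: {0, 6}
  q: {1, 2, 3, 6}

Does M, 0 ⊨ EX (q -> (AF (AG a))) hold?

Yes

AG a: greatest fixpoint, start Z0 = {0, 6}, keep only states in Sat with every successor in Z. Z1 = ∅; fixed.
Sat(AG a) = ∅
AF (AG a): least fixpoint, start Z0 = ∅, add states with every successor in Z. Already a fixed point.
Sat(AF (AG a)) = ∅
Sat(q -> (AF (AG a))) = {0, 4, 5, 7}
Sat(EX (q -> (AF (AG a)))) = {s : some successor in {0, 4, 5, 7}} = {0, 1, 4, 5, 6}
0 ∈ Sat(EX (q -> (AF (AG a)))) = {0, 1, 4, 5, 6}, so the formula holds at 0.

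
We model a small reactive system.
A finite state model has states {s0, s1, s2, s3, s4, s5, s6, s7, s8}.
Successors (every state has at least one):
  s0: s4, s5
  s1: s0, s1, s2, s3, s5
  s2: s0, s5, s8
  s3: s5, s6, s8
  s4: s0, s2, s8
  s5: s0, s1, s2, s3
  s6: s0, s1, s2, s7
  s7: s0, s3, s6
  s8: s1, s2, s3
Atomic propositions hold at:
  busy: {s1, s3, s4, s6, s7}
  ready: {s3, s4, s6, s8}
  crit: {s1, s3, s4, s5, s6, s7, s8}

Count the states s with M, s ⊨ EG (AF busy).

AF busy: least fixpoint, start Z0 = {s1, s3, s4, s6, s7}, add states with every successor in Z. Already a fixed point.
Sat(AF busy) = {s1, s3, s4, s6, s7}
EG (AF busy): greatest fixpoint, start Z0 = {s1, s3, s4, s6, s7}, keep only states in Sat with some successor in Z. Z1 = {s1, s3, s6, s7}; fixed.
Sat(EG (AF busy)) = {s1, s3, s6, s7}
|Sat(EG (AF busy))| = |{s1, s3, s6, s7}| = 4.

4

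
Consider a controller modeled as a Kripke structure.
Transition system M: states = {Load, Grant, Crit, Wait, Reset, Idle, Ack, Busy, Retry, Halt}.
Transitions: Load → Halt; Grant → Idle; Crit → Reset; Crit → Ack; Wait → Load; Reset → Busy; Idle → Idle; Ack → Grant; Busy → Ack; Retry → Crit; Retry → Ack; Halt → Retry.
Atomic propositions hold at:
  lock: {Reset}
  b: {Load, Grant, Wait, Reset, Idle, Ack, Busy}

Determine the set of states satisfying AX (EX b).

{Grant, Crit, Reset, Idle, Ack, Busy, Retry, Halt}

Sat(EX b) = {s : some successor in {Load, Grant, Wait, Reset, Idle, Ack, Busy}} = {Grant, Crit, Wait, Reset, Idle, Ack, Busy, Retry}
Sat(AX (EX b)) = {s : every successor in {Grant, Crit, Wait, Reset, Idle, Ack, Busy, Retry}} = {Grant, Crit, Reset, Idle, Ack, Busy, Retry, Halt}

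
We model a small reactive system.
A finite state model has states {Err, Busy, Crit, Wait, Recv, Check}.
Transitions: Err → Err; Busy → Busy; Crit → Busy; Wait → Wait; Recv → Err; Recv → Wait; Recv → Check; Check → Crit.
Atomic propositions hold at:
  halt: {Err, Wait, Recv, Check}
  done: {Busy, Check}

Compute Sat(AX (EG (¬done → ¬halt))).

{Busy, Crit, Check}

Sat(¬done) = {Err, Crit, Wait, Recv}
Sat(¬halt) = {Busy, Crit}
Sat(¬done → ¬halt) = {Busy, Crit, Check}
EG (¬done → ¬halt): greatest fixpoint, start Z0 = {Busy, Crit, Check}, keep only states in Sat with some successor in Z. Already a fixed point.
Sat(EG (¬done → ¬halt)) = {Busy, Crit, Check}
Sat(AX (EG (¬done → ¬halt))) = {s : every successor in {Busy, Crit, Check}} = {Busy, Crit, Check}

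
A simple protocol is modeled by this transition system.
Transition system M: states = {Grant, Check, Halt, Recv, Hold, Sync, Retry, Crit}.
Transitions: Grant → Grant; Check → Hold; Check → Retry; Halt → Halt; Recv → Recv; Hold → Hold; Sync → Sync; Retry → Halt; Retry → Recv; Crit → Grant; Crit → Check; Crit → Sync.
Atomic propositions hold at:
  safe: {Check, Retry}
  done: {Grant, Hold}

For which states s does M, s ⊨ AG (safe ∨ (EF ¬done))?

Sat(¬done) = {Check, Halt, Recv, Sync, Retry, Crit}
EF ¬done: least fixpoint, start Z0 = {Check, Halt, Recv, Sync, Retry, Crit}, add states with some successor in Z. Already a fixed point.
Sat(EF ¬done) = {Check, Halt, Recv, Sync, Retry, Crit}
Sat(safe ∨ (EF ¬done)) = {Check, Halt, Recv, Sync, Retry, Crit}
AG (safe ∨ (EF ¬done)): greatest fixpoint, start Z0 = {Check, Halt, Recv, Sync, Retry, Crit}, keep only states in Sat with every successor in Z. Z1 = {Halt, Recv, Sync, Retry}; fixed.
Sat(AG (safe ∨ (EF ¬done))) = {Halt, Recv, Sync, Retry}

{Halt, Recv, Sync, Retry}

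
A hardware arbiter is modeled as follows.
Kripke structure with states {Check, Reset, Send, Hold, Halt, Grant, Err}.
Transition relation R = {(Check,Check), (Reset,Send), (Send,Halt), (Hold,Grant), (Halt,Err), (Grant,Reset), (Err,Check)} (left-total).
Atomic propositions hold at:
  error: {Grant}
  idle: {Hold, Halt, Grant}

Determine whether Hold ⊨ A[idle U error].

A[idle U error]: least fixpoint, start Z0 = Sat(error) = {Grant}, add states in Sat(idle) with every successor in Z. Z1 = {Hold, Grant}; fixed.
Sat(A[idle U error]) = {Hold, Grant}
Hold ∈ Sat(A[idle U error]) = {Hold, Grant}, so the formula holds at Hold.

Yes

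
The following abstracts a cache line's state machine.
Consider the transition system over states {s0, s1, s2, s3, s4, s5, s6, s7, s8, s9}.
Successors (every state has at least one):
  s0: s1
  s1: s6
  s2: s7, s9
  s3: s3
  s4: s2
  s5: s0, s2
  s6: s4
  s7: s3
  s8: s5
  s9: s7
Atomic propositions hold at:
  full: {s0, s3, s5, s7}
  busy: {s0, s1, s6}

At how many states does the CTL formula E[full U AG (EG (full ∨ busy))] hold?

Sat(full ∨ busy) = {s0, s1, s3, s5, s6, s7}
EG (full ∨ busy): greatest fixpoint, start Z0 = {s0, s1, s3, s5, s6, s7}, keep only states in Sat with some successor in Z. Z1 = {s0, s1, s3, s5, s7}; Z2 = {s0, s3, s5, s7}; Z3 = {s3, s5, s7}; Z4 = {s3, s7}; fixed.
Sat(EG (full ∨ busy)) = {s3, s7}
AG (EG (full ∨ busy)): greatest fixpoint, start Z0 = {s3, s7}, keep only states in Sat with every successor in Z. Already a fixed point.
Sat(AG (EG (full ∨ busy))) = {s3, s7}
E[full U AG (EG (full ∨ busy))]: least fixpoint, start Z0 = Sat(AG (EG (full ∨ busy))) = {s3, s7}, add states in Sat(full) with some successor in Z. Already a fixed point.
Sat(E[full U AG (EG (full ∨ busy))]) = {s3, s7}
|Sat(E[full U AG (EG (full ∨ busy))])| = |{s3, s7}| = 2.

2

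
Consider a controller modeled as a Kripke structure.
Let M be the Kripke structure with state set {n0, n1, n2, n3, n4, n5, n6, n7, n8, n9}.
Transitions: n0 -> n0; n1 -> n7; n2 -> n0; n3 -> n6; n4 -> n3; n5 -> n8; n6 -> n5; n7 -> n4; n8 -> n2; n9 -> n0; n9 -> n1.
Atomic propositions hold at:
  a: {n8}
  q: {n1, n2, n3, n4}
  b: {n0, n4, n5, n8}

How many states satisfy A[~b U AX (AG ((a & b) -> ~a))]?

Sat(~b) = {n1, n2, n3, n6, n7, n9}
Sat(a & b) = {n8}
Sat(~a) = {n0, n1, n2, n3, n4, n5, n6, n7, n9}
Sat((a & b) -> ~a) = {n0, n1, n2, n3, n4, n5, n6, n7, n9}
AG ((a & b) -> ~a): greatest fixpoint, start Z0 = {n0, n1, n2, n3, n4, n5, n6, n7, n9}, keep only states in Sat with every successor in Z. Z1 = {n0, n1, n2, n3, n4, n6, n7, n9}; Z2 = {n0, n1, n2, n3, n4, n7, n9}; Z3 = {n0, n1, n2, n4, n7, n9}; Z4 = {n0, n1, n2, n7, n9}; Z5 = {n0, n1, n2, n9}; Z6 = {n0, n2, n9}; Z7 = {n0, n2}; fixed.
Sat(AG ((a & b) -> ~a)) = {n0, n2}
Sat(AX (AG ((a & b) -> ~a))) = {s : every successor in {n0, n2}} = {n0, n2, n8}
A[~b U AX (AG ((a & b) -> ~a))]: least fixpoint, start Z0 = Sat(AX (AG ((a & b) -> ~a))) = {n0, n2, n8}, add states in Sat(~b) with every successor in Z. Already a fixed point.
Sat(A[~b U AX (AG ((a & b) -> ~a))]) = {n0, n2, n8}
|Sat(A[~b U AX (AG ((a & b) -> ~a))])| = |{n0, n2, n8}| = 3.

3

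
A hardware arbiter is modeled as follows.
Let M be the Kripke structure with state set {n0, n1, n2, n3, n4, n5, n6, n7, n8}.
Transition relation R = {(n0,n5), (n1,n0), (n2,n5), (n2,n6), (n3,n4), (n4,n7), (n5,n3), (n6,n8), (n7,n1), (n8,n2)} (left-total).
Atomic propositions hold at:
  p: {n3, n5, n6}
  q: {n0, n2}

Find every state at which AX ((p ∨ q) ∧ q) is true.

{n1, n8}

Sat(p ∨ q) = {n0, n2, n3, n5, n6}
Sat((p ∨ q) ∧ q) = {n0, n2}
Sat(AX ((p ∨ q) ∧ q)) = {s : every successor in {n0, n2}} = {n1, n8}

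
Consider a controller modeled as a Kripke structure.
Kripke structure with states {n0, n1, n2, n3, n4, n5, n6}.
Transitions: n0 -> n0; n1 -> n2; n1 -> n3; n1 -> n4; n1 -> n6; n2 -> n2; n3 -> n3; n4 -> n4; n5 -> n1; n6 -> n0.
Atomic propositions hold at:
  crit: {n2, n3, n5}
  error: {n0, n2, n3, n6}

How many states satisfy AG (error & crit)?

2

Sat(error & crit) = {n2, n3}
AG (error & crit): greatest fixpoint, start Z0 = {n2, n3}, keep only states in Sat with every successor in Z. Already a fixed point.
Sat(AG (error & crit)) = {n2, n3}
|Sat(AG (error & crit))| = |{n2, n3}| = 2.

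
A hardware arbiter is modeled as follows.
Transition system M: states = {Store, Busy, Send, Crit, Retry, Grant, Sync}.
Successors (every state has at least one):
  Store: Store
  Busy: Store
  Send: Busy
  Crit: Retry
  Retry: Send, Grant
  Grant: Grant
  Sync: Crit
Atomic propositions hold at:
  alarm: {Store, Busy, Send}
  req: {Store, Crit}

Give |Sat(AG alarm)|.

3

AG alarm: greatest fixpoint, start Z0 = {Store, Busy, Send}, keep only states in Sat with every successor in Z. Already a fixed point.
Sat(AG alarm) = {Store, Busy, Send}
|Sat(AG alarm)| = |{Store, Busy, Send}| = 3.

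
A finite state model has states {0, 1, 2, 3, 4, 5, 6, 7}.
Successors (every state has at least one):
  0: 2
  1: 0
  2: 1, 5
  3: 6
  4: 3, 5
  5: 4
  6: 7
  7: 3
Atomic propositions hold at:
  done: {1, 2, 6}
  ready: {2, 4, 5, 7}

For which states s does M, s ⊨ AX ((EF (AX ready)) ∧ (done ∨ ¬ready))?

Sat(AX ready) = {s : every successor in {2, 4, 5, 7}} = {0, 5, 6}
EF (AX ready): least fixpoint, start Z0 = {0, 5, 6}, add states with some successor in Z. Z1 = {0, 1, 2, 3, 4, 5, 6}; Z2 = {0, 1, 2, 3, 4, 5, 6, 7}; fixed.
Sat(EF (AX ready)) = {0, 1, 2, 3, 4, 5, 6, 7}
Sat(¬ready) = {0, 1, 3, 6}
Sat(done ∨ ¬ready) = {0, 1, 2, 3, 6}
Sat((EF (AX ready)) ∧ (done ∨ ¬ready)) = {0, 1, 2, 3, 6}
Sat(AX ((EF (AX ready)) ∧ (done ∨ ¬ready))) = {s : every successor in {0, 1, 2, 3, 6}} = {0, 1, 3, 7}

{0, 1, 3, 7}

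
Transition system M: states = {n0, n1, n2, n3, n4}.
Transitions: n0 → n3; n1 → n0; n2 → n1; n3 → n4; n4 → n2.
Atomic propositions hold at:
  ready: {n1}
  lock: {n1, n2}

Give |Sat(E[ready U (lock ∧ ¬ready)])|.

1

Sat(¬ready) = {n0, n2, n3, n4}
Sat(lock ∧ ¬ready) = {n2}
E[ready U (lock ∧ ¬ready)]: least fixpoint, start Z0 = Sat((lock ∧ ¬ready)) = {n2}, add states in Sat(ready) with some successor in Z. Already a fixed point.
Sat(E[ready U (lock ∧ ¬ready)]) = {n2}
|Sat(E[ready U (lock ∧ ¬ready)])| = |{n2}| = 1.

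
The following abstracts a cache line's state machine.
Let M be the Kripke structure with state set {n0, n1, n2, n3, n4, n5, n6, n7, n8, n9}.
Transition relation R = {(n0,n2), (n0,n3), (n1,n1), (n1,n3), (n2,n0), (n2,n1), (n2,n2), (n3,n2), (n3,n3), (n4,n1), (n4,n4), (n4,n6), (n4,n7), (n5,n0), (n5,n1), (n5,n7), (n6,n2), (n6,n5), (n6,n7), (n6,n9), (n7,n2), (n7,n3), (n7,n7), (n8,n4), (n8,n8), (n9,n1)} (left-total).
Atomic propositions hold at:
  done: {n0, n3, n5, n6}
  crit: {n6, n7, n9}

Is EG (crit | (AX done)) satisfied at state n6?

Yes

Sat(AX done) = {s : every successor in {n0, n3, n5, n6}} = ∅
Sat(crit | (AX done)) = {n6, n7, n9}
EG (crit | (AX done)): greatest fixpoint, start Z0 = {n6, n7, n9}, keep only states in Sat with some successor in Z. Z1 = {n6, n7}; fixed.
Sat(EG (crit | (AX done))) = {n6, n7}
n6 ∈ Sat(EG (crit | (AX done))) = {n6, n7}, so the formula holds at n6.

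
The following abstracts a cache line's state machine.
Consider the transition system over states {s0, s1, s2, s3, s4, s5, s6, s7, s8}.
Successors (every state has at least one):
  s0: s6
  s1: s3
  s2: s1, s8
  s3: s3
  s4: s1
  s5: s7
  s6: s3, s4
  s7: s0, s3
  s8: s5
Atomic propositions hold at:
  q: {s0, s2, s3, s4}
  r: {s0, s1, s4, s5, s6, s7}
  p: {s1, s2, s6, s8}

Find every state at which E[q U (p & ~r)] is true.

Sat(~r) = {s2, s3, s8}
Sat(p & ~r) = {s2, s8}
E[q U (p & ~r)]: least fixpoint, start Z0 = Sat((p & ~r)) = {s2, s8}, add states in Sat(q) with some successor in Z. Already a fixed point.
Sat(E[q U (p & ~r)]) = {s2, s8}

{s2, s8}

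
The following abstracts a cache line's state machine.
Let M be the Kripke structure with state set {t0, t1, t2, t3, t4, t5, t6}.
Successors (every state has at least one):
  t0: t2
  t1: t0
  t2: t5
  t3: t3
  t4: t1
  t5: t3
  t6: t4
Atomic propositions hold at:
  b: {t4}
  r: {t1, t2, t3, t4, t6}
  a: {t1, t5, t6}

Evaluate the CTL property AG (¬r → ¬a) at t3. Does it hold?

Sat(¬r) = {t0, t5}
Sat(¬a) = {t0, t2, t3, t4}
Sat(¬r → ¬a) = {t0, t1, t2, t3, t4, t6}
AG (¬r → ¬a): greatest fixpoint, start Z0 = {t0, t1, t2, t3, t4, t6}, keep only states in Sat with every successor in Z. Z1 = {t0, t1, t3, t4, t6}; Z2 = {t1, t3, t4, t6}; Z3 = {t3, t4, t6}; Z4 = {t3, t6}; Z5 = {t3}; fixed.
Sat(AG (¬r → ¬a)) = {t3}
t3 ∈ Sat(AG (¬r → ¬a)) = {t3}, so the formula holds at t3.

Yes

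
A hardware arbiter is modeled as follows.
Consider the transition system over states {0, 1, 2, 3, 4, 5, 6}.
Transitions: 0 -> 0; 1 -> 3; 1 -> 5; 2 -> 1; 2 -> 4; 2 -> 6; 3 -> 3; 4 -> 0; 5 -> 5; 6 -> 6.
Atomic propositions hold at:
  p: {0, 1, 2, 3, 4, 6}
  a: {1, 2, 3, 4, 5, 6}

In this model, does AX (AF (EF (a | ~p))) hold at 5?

Yes

Sat(~p) = {5}
Sat(a | ~p) = {1, 2, 3, 4, 5, 6}
EF (a | ~p): least fixpoint, start Z0 = {1, 2, 3, 4, 5, 6}, add states with some successor in Z. Already a fixed point.
Sat(EF (a | ~p)) = {1, 2, 3, 4, 5, 6}
AF (EF (a | ~p)): least fixpoint, start Z0 = {1, 2, 3, 4, 5, 6}, add states with every successor in Z. Already a fixed point.
Sat(AF (EF (a | ~p))) = {1, 2, 3, 4, 5, 6}
Sat(AX (AF (EF (a | ~p)))) = {s : every successor in {1, 2, 3, 4, 5, 6}} = {1, 2, 3, 5, 6}
5 ∈ Sat(AX (AF (EF (a | ~p)))) = {1, 2, 3, 5, 6}, so the formula holds at 5.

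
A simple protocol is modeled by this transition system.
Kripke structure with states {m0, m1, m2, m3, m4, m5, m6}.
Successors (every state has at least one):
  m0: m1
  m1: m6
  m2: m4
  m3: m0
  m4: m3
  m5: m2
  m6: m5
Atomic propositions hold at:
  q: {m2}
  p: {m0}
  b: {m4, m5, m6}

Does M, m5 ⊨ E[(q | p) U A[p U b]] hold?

Yes

Sat(q | p) = {m0, m2}
A[p U b]: least fixpoint, start Z0 = Sat(b) = {m4, m5, m6}, add states in Sat(p) with every successor in Z. Already a fixed point.
Sat(A[p U b]) = {m4, m5, m6}
E[(q | p) U A[p U b]]: least fixpoint, start Z0 = Sat(A[p U b]) = {m4, m5, m6}, add states in Sat(q | p) with some successor in Z. Z1 = {m2, m4, m5, m6}; fixed.
Sat(E[(q | p) U A[p U b]]) = {m2, m4, m5, m6}
m5 ∈ Sat(E[(q | p) U A[p U b]]) = {m2, m4, m5, m6}, so the formula holds at m5.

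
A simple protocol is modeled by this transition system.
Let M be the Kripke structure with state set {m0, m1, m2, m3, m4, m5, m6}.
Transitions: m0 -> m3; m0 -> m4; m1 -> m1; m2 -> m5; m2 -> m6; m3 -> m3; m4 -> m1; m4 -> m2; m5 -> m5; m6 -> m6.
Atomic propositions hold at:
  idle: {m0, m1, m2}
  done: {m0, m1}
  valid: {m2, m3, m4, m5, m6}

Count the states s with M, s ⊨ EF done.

3

EF done: least fixpoint, start Z0 = {m0, m1}, add states with some successor in Z. Z1 = {m0, m1, m4}; fixed.
Sat(EF done) = {m0, m1, m4}
|Sat(EF done)| = |{m0, m1, m4}| = 3.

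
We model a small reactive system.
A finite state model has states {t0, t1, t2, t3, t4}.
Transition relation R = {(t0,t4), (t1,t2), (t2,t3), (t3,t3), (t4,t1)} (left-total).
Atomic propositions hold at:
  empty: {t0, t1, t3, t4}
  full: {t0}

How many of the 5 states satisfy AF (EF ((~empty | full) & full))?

1

Sat(~empty) = {t2}
Sat(~empty | full) = {t0, t2}
Sat((~empty | full) & full) = {t0}
EF ((~empty | full) & full): least fixpoint, start Z0 = {t0}, add states with some successor in Z. Already a fixed point.
Sat(EF ((~empty | full) & full)) = {t0}
AF (EF ((~empty | full) & full)): least fixpoint, start Z0 = {t0}, add states with every successor in Z. Already a fixed point.
Sat(AF (EF ((~empty | full) & full))) = {t0}
|Sat(AF (EF ((~empty | full) & full)))| = |{t0}| = 1.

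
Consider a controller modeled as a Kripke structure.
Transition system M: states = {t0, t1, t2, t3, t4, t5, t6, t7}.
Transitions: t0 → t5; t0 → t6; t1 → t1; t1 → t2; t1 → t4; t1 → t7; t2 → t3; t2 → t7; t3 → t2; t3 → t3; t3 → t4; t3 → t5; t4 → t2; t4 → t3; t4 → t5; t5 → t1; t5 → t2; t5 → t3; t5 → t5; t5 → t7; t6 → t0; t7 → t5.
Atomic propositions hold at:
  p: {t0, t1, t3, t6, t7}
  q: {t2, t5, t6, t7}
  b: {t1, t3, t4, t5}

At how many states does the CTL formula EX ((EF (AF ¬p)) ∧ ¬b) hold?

7

Sat(¬p) = {t2, t4, t5}
AF ¬p: least fixpoint, start Z0 = {t2, t4, t5}, add states with every successor in Z. Z1 = {t2, t4, t5, t7}; fixed.
Sat(AF ¬p) = {t2, t4, t5, t7}
EF (AF ¬p): least fixpoint, start Z0 = {t2, t4, t5, t7}, add states with some successor in Z. Z1 = {t0, t1, t2, t3, t4, t5, t7}; Z2 = {t0, t1, t2, t3, t4, t5, t6, t7}; fixed.
Sat(EF (AF ¬p)) = {t0, t1, t2, t3, t4, t5, t6, t7}
Sat(¬b) = {t0, t2, t6, t7}
Sat((EF (AF ¬p)) ∧ ¬b) = {t0, t2, t6, t7}
Sat(EX ((EF (AF ¬p)) ∧ ¬b)) = {s : some successor in {t0, t2, t6, t7}} = {t0, t1, t2, t3, t4, t5, t6}
|Sat(EX ((EF (AF ¬p)) ∧ ¬b))| = |{t0, t1, t2, t3, t4, t5, t6}| = 7.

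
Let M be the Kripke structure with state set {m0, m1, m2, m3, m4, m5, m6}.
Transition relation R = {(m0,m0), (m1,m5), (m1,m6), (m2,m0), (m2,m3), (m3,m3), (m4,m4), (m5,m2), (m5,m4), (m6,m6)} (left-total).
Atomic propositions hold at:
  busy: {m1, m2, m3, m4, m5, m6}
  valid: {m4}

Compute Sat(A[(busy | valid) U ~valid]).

{m0, m1, m2, m3, m5, m6}

Sat(busy | valid) = {m1, m2, m3, m4, m5, m6}
Sat(~valid) = {m0, m1, m2, m3, m5, m6}
A[(busy | valid) U ~valid]: least fixpoint, start Z0 = Sat(~valid) = {m0, m1, m2, m3, m5, m6}, add states in Sat(busy | valid) with every successor in Z. Already a fixed point.
Sat(A[(busy | valid) U ~valid]) = {m0, m1, m2, m3, m5, m6}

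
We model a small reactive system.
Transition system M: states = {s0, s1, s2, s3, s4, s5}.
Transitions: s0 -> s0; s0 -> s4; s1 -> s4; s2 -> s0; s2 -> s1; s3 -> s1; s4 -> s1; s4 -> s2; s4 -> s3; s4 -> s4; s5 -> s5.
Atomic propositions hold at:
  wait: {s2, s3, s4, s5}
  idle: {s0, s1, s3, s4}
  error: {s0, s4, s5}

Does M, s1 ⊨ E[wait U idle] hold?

Yes

E[wait U idle]: least fixpoint, start Z0 = Sat(idle) = {s0, s1, s3, s4}, add states in Sat(wait) with some successor in Z. Z1 = {s0, s1, s2, s3, s4}; fixed.
Sat(E[wait U idle]) = {s0, s1, s2, s3, s4}
s1 ∈ Sat(E[wait U idle]) = {s0, s1, s2, s3, s4}, so the formula holds at s1.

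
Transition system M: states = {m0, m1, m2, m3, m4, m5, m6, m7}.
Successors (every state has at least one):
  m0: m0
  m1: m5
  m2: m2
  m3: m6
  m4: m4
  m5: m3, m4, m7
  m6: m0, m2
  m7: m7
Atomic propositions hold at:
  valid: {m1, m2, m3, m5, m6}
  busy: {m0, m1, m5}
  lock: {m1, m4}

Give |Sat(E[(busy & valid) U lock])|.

Sat(busy & valid) = {m1, m5}
E[(busy & valid) U lock]: least fixpoint, start Z0 = Sat(lock) = {m1, m4}, add states in Sat(busy & valid) with some successor in Z. Z1 = {m1, m4, m5}; fixed.
Sat(E[(busy & valid) U lock]) = {m1, m4, m5}
|Sat(E[(busy & valid) U lock])| = |{m1, m4, m5}| = 3.

3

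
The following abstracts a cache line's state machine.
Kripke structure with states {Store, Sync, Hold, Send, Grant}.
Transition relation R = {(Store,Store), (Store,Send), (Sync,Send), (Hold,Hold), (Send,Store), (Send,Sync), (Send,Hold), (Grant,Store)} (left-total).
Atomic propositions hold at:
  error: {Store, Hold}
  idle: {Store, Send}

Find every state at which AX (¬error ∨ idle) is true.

Sat(¬error) = {Sync, Send, Grant}
Sat(¬error ∨ idle) = {Store, Sync, Send, Grant}
Sat(AX (¬error ∨ idle)) = {s : every successor in {Store, Sync, Send, Grant}} = {Store, Sync, Grant}

{Store, Sync, Grant}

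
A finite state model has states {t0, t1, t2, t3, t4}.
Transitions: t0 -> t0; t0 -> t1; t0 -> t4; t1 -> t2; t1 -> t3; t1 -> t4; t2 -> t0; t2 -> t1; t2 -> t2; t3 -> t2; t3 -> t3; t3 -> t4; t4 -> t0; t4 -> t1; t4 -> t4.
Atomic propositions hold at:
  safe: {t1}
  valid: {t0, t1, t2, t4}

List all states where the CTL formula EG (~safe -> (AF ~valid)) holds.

Sat(~safe) = {t0, t2, t3, t4}
Sat(~valid) = {t3}
AF ~valid: least fixpoint, start Z0 = {t3}, add states with every successor in Z. Already a fixed point.
Sat(AF ~valid) = {t3}
Sat(~safe -> (AF ~valid)) = {t1, t3}
EG (~safe -> (AF ~valid)): greatest fixpoint, start Z0 = {t1, t3}, keep only states in Sat with some successor in Z. Already a fixed point.
Sat(EG (~safe -> (AF ~valid))) = {t1, t3}

{t1, t3}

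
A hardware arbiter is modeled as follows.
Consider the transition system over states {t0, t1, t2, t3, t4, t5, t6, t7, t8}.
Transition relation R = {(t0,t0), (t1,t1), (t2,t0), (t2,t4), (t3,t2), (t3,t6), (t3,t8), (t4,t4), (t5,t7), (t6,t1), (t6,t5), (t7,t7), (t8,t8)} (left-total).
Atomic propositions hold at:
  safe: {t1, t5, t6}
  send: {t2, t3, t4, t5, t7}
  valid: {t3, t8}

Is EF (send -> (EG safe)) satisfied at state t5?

EG safe: greatest fixpoint, start Z0 = {t1, t5, t6}, keep only states in Sat with some successor in Z. Z1 = {t1, t6}; fixed.
Sat(EG safe) = {t1, t6}
Sat(send -> (EG safe)) = {t0, t1, t6, t8}
EF (send -> (EG safe)): least fixpoint, start Z0 = {t0, t1, t6, t8}, add states with some successor in Z. Z1 = {t0, t1, t2, t3, t6, t8}; fixed.
Sat(EF (send -> (EG safe))) = {t0, t1, t2, t3, t6, t8}
t5 ∉ Sat(EF (send -> (EG safe))) = {t0, t1, t2, t3, t6, t8}, so the formula does not hold at t5.

No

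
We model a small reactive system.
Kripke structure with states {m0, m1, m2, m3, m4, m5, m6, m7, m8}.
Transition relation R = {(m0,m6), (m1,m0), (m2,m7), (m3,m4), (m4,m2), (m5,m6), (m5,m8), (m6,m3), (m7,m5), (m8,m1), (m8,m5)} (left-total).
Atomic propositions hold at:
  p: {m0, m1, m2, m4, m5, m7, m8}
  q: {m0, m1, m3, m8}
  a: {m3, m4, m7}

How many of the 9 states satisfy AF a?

7

AF a: least fixpoint, start Z0 = {m3, m4, m7}, add states with every successor in Z. Z1 = {m2, m3, m4, m6, m7}; Z2 = {m0, m2, m3, m4, m6, m7}; Z3 = {m0, m1, m2, m3, m4, m6, m7}; fixed.
Sat(AF a) = {m0, m1, m2, m3, m4, m6, m7}
|Sat(AF a)| = |{m0, m1, m2, m3, m4, m6, m7}| = 7.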